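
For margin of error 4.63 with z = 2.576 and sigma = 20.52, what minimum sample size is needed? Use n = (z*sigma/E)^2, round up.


z*sigma/E = 2.576 * 20.52 / 4.63 ≈ 11.416743
(z*sigma/E)^2 ≈ 130.342020
round up: n = 131

131


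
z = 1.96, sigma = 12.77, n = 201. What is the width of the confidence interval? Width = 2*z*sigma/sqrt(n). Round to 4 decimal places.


width = 2*z*sigma/sqrt(n)
2*z*sigma = 2 * 1.96 * 12.77 = 50.0584
sqrt(201) ≈ 14.177447
width = 50.0584 / 14.177447 ≈ 3.530847

3.5308


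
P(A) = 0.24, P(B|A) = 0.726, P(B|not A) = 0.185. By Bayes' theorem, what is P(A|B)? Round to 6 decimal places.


P(A|B) = P(B|A)*P(A) / P(B), P(B) = P(B|A)*P(A) + P(B|not A)*P(not A)
P(B|A)*P(A) = 0.726 * 0.24 = 0.17424
P(B|not A)*P(not A) = 0.185 * 0.76 = 0.1406
P(B) = 0.17424 + 0.1406 = 0.31484
P(A|B) = 0.17424 / 0.31484 = 4356/7871 ≈ 0.55342396

0.553424


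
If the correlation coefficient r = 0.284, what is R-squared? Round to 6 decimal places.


R^2 = r^2 = (0.284)^2 = 0.080656

0.080656


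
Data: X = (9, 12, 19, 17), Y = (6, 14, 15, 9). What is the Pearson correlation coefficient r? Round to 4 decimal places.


r = sum((xi-xbar)(yi-ybar)) / sqrt(sum((xi-xbar)^2) * sum((yi-ybar)^2))
n = 4, xbar = 57/4 = 14.25, ybar = 44/4 = 11
Sxy = sum((xi-xbar)(yi-ybar)) = 33
Sxx = sum((xi-xbar)^2) = 62.75
Syy = sum((yi-ybar)^2) = 54
sqrt(Sxx*Syy) ≈ 58.210824
r = Sxy / sqrt(Sxx*Syy) = 33 / 58.210824 ≈ 0.566905

0.5669


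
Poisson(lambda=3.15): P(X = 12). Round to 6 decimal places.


P = e^(-lam) * lam^k / k!
e^(-3.15) ≈ 0.04285213
lam^k = 3.15^12 ≈ 954391.681758
k! = 12! = 479001600
P = 0.04285213 * 954391.681758 / 479001600 ≈ 0.000085

0.000085


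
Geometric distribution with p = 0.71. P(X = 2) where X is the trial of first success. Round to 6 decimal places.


P = (1-p)^(k-1) * p
(1-p)^(k-1) = 0.29^1 = 0.29
P = 0.29 * 0.71 = 0.2059

0.205900


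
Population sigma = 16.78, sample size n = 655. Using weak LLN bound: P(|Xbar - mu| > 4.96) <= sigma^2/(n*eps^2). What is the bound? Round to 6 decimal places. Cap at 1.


bound = min(1, sigma^2/(n*eps^2))
sigma^2 = 16.78^2 = 281.5684
n*eps^2 = 655 * 4.96^2 = 655 * 24.6016 = 16114.048
sigma^2/(n*eps^2) = 281.5684 / 16114.048 ≈ 0.01747347

0.017473


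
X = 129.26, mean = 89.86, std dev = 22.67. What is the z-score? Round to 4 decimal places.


z = (X - mu) / sigma
X - mu = 129.26 - 89.86 = 39.4
z = 39.4 / 22.67 = 3940/2267 ≈ 1.737980

1.7380


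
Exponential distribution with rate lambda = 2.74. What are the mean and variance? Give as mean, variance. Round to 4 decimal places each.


mean = 1/lam, var = 1/lam^2
mean = 1 / 2.74 = 50/137 ≈ 0.364964
lam^2 = 2.74^2 = 7.5076
var = 1 / 7.5076 ≈ 0.133198

0.3650, 0.1332


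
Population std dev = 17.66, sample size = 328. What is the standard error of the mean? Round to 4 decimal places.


SE = sigma / sqrt(n)
sqrt(328) ≈ 18.110770
SE = 17.66 / 18.110770 ≈ 0.975110

0.9751


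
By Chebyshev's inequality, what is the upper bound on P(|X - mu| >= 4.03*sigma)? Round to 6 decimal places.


P <= 1/k^2
k^2 = 4.03^2 = 16.2409
1/k^2 = 1 / 16.2409 ≈ 0.06157294

0.061573


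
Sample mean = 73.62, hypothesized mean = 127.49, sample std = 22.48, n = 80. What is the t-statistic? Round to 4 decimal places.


t = (xbar - mu0) / (s/sqrt(n))
xbar - mu0 = 73.62 - 127.49 = -53.87
sqrt(80) ≈ 8.94427191
s/sqrt(n) = 22.48 / 8.94427191 ≈ 2.51334041
t = -53.87 / 2.51334041 ≈ -21.433627

-21.4336


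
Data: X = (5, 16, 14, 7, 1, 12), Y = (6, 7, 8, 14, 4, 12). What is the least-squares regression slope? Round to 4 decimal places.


b = sum((xi-xbar)(yi-ybar)) / sum((xi-xbar)^2)
n = 6, xbar = 55/6 ≈ 9.166667, ybar = 51/6 = 8.5
Sxy = sum((xi-xbar)(yi-ybar)) = 32.5
Sxx = sum((xi-xbar)^2) = 1001/6 ≈ 166.833333
b = Sxy / Sxx = 15/77 ≈ 0.194805

0.1948


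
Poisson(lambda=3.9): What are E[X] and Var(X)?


E[X] = Var(X) = lambda = 3.9

3.9, 3.9


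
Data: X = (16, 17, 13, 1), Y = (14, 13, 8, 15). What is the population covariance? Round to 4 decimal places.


Cov = (1/n)*sum((xi-xbar)(yi-ybar))
n = 4, xbar = 47/4 = 11.75, ybar = 50/4 = 12.5
sum((xi-xbar)(yi-ybar)) = -23.5
Cov = -23.5 / 4 = -5.875

-5.8750


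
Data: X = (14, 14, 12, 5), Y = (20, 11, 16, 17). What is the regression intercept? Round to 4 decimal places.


a = ybar - b*xbar, where b = sum((xi-xbar)(yi-ybar)) / sum((xi-xbar)^2)
n = 4, xbar = 45/4 = 11.25, ybar = 64/4 = 16
Sxy = sum((xi-xbar)(yi-ybar)) = -9
Sxx = sum((xi-xbar)^2) = 54.75
b = Sxy / Sxx = -12/73 ≈ -0.164384
a = 16 - (-0.164384) * 11.25 = 1303/73 ≈ 17.849315

17.8493


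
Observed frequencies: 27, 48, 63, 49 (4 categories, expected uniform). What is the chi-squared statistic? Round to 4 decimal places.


chi2 = sum((O-E)^2/E), E = total/4
total = 187, E = 187/4 = 46.75
(27 - 46.75)^2 / 46.75 = 390.0625 / 46.75 = 6241/748 ≈ 8.343583
(48 - 46.75)^2 / 46.75 = 1.5625 / 46.75 = 25/748 ≈ 0.033422
(63 - 46.75)^2 / 46.75 = 264.0625 / 46.75 = 4225/748 ≈ 5.648396
(49 - 46.75)^2 / 46.75 = 5.0625 / 46.75 = 81/748 ≈ 0.108289
chi2 = 2643/187 ≈ 14.133690

14.1337


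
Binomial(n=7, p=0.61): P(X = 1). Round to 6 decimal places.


P = C(n,k) * p^k * (1-p)^(n-k)
C(7,1) = 7
p^k = 0.61^1 = 0.61
(1-p)^(n-k) = 0.39^6 ≈ 0.003518744
P = 7 * 0.61 * 0.003518744 ≈ 0.015025

0.015025


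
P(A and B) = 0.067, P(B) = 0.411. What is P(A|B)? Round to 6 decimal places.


P(A|B) = P(A and B) / P(B) = 0.067 / 0.411 = 67/411 ≈ 0.16301703

0.163017


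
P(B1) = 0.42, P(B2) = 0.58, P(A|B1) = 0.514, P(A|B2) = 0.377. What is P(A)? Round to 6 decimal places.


P(A) = P(A|B1)*P(B1) + P(A|B2)*P(B2)
P(A|B1)*P(B1) = 0.514 * 0.42 = 0.21588
P(A|B2)*P(B2) = 0.377 * 0.58 = 0.21866
P(A) = 0.21588 + 0.21866 = 0.43454

0.434540


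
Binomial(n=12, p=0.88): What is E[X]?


E[X] = n*p = 12 * 0.88 = 10.56

10.56


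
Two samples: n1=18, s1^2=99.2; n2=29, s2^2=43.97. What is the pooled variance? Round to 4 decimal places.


sp^2 = ((n1-1)*s1^2 + (n2-1)*s2^2)/(n1+n2-2)
(n1-1)*s1^2 = 17 * 99.2 = 1686.4
(n2-1)*s2^2 = 28 * 43.97 = 1231.16
numerator = 1686.4 + 1231.16 = 2917.56
n1+n2-2 = 45
sp^2 = 2917.56 / 45 = 24313/375 ≈ 64.834667

64.8347


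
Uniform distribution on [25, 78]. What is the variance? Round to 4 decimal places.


Var = (b-a)^2 / 12
(b-a)^2 = (78 - 25)^2 = 2809
Var = 2809/12 ≈ 234.083333

234.0833


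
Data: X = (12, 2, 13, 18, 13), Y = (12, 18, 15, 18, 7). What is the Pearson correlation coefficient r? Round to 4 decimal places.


r = sum((xi-xbar)(yi-ybar)) / sqrt(sum((xi-xbar)^2) * sum((yi-ybar)^2))
n = 5, xbar = 58/5 = 11.6, ybar = 70/5 = 14
Sxy = sum((xi-xbar)(yi-ybar)) = -22
Sxx = sum((xi-xbar)^2) = 137.2
Syy = sum((yi-ybar)^2) = 86
sqrt(Sxx*Syy) ≈ 108.624123
r = Sxy / sqrt(Sxx*Syy) = -22 / 108.624123 ≈ -0.202533

-0.2025


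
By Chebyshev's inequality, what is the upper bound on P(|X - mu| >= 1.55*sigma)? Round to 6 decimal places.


P <= 1/k^2
k^2 = 1.55^2 = 2.4025
1/k^2 = 1 / 2.4025 = 400/961 ≈ 0.41623309

0.416233


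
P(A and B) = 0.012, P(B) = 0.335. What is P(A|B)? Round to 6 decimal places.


P(A|B) = P(A and B) / P(B) = 0.012 / 0.335 = 12/335 ≈ 0.03582090

0.035821


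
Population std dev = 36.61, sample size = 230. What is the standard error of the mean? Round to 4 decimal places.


SE = sigma / sqrt(n)
sqrt(230) ≈ 15.165751
SE = 36.61 / 15.165751 ≈ 2.413992

2.4140


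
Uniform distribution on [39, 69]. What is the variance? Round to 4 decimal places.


Var = (b-a)^2 / 12
(b-a)^2 = (69 - 39)^2 = 900
Var = 900/12 = 75

75.0000


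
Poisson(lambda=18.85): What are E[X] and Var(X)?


E[X] = Var(X) = lambda = 18.85

18.85, 18.85


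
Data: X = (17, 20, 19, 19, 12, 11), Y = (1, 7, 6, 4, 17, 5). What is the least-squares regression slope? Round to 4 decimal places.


b = sum((xi-xbar)(yi-ybar)) / sum((xi-xbar)^2)
n = 6, xbar = 98/6 = 49/3 ≈ 16.333333, ybar = 40/6 = 20/3 ≈ 6.666667
Sxy = sum((xi-xbar)(yi-ybar)) = -142/3 ≈ -47.333333
Sxx = sum((xi-xbar)^2) = 226/3 ≈ 75.333333
b = Sxy / Sxx = -71/113 ≈ -0.628319

-0.6283


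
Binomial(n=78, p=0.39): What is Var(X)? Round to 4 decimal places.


Var = n*p*(1-p) = 78 * 0.39 * 0.61 = 18.5562

18.5562


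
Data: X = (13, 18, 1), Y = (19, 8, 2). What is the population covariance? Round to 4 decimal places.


Cov = (1/n)*sum((xi-xbar)(yi-ybar))
n = 3, xbar = 32/3 ≈ 10.666667, ybar = 29/3 ≈ 9.666667
sum((xi-xbar)(yi-ybar)) = 251/3 ≈ 83.666667
Cov = 83.666667 / 3 = 251/9 ≈ 27.888889

27.8889


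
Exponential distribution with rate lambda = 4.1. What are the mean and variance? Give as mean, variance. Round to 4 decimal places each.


mean = 1/lam, var = 1/lam^2
mean = 1 / 4.1 = 10/41 ≈ 0.243902
lam^2 = 4.1^2 = 16.81
var = 1 / 16.81 = 100/1681 ≈ 0.059488

0.2439, 0.0595


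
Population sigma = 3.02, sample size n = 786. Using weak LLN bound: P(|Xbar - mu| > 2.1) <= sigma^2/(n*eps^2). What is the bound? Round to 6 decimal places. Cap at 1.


bound = min(1, sigma^2/(n*eps^2))
sigma^2 = 3.02^2 = 9.1204
n*eps^2 = 786 * 2.1^2 = 786 * 4.41 = 3466.26
sigma^2/(n*eps^2) = 9.1204 / 3466.26 ≈ 0.00263119

0.002631


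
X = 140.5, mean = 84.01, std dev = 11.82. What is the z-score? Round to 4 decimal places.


z = (X - mu) / sigma
X - mu = 140.5 - 84.01 = 56.49
z = 56.49 / 11.82 = 1883/394 ≈ 4.779188

4.7792


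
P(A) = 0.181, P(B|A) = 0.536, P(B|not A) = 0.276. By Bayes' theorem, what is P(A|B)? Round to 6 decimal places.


P(A|B) = P(B|A)*P(A) / P(B), P(B) = P(B|A)*P(A) + P(B|not A)*P(not A)
P(B|A)*P(A) = 0.536 * 0.181 = 0.097016
P(B|not A)*P(not A) = 0.276 * 0.819 = 0.226044
P(B) = 0.097016 + 0.226044 = 0.32306
P(A|B) = 0.097016 / 0.32306 ≈ 0.30030335

0.300303


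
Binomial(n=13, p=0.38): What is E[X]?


E[X] = n*p = 13 * 0.38 = 4.94

4.94


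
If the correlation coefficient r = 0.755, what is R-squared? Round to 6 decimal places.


R^2 = r^2 = (0.755)^2 = 0.570025

0.570025


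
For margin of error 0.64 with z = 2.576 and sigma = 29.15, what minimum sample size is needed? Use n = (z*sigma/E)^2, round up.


z*sigma/E = 2.576 * 29.15 / 0.64 = 117.32875
(z*sigma/E)^2 ≈ 13766.035577
round up: n = 13767

13767


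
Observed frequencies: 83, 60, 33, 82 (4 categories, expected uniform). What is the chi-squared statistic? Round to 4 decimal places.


chi2 = sum((O-E)^2/E), E = total/4
total = 258, E = 258/4 = 64.5
(83 - 64.5)^2 / 64.5 = 342.25 / 64.5 = 1369/258 ≈ 5.306202
(60 - 64.5)^2 / 64.5 = 20.25 / 64.5 = 27/86 ≈ 0.313953
(33 - 64.5)^2 / 64.5 = 992.25 / 64.5 = 1323/86 ≈ 15.383721
(82 - 64.5)^2 / 64.5 = 306.25 / 64.5 = 1225/258 ≈ 4.748062
chi2 = 3322/129 ≈ 25.751938

25.7519


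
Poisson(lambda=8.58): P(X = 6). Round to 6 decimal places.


P = e^(-lam) * lam^k / k!
e^(-8.58) ≈ 0.0001878250
lam^k = 8.58^6 ≈ 398954.829823
k! = 6! = 720
P = 0.0001878250 * 398954.829823 / 720 ≈ 0.104075

0.104075


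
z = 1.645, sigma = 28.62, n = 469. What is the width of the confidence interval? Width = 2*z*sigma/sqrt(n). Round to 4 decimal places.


width = 2*z*sigma/sqrt(n)
2*z*sigma = 2 * 1.645 * 28.62 = 94.1598
sqrt(469) ≈ 21.656408
width = 94.1598 / 21.656408 ≈ 4.347896

4.3479


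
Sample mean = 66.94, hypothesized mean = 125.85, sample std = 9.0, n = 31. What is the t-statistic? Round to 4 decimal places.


t = (xbar - mu0) / (s/sqrt(n))
xbar - mu0 = 66.94 - 125.85 = -58.91
sqrt(31) ≈ 5.56776436
s/sqrt(n) = 9.0 / 5.56776436 ≈ 1.61644772
t = -58.91 / 1.61644772 ≈ -36.444111

-36.4441


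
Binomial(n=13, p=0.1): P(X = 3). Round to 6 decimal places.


P = C(n,k) * p^k * (1-p)^(n-k)
C(13,3) = 286
p^k = 0.1^3 = 0.001
(1-p)^(n-k) = 0.9^10 ≈ 0.3486784
P = 286 * 0.001 * 0.3486784 ≈ 0.099722

0.099722


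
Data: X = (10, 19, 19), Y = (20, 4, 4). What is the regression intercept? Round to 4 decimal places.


a = ybar - b*xbar, where b = sum((xi-xbar)(yi-ybar)) / sum((xi-xbar)^2)
n = 3, xbar = 48/3 = 16, ybar = 28/3 ≈ 9.333333
Sxy = sum((xi-xbar)(yi-ybar)) = -96
Sxx = sum((xi-xbar)^2) = 54
b = Sxy / Sxx = -16/9 ≈ -1.777778
a = 9.333333 - (-1.777778) * 16 = 340/9 ≈ 37.777778

37.7778


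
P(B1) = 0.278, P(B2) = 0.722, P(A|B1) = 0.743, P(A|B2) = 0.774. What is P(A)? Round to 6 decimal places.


P(A) = P(A|B1)*P(B1) + P(A|B2)*P(B2)
P(A|B1)*P(B1) = 0.743 * 0.278 = 0.206554
P(A|B2)*P(B2) = 0.774 * 0.722 = 0.558828
P(A) = 0.206554 + 0.558828 = 0.765382

0.765382


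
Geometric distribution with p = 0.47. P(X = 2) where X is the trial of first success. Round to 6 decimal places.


P = (1-p)^(k-1) * p
(1-p)^(k-1) = 0.53^1 = 0.53
P = 0.53 * 0.47 = 0.2491

0.249100


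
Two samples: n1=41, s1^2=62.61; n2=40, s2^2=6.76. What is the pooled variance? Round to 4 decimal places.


sp^2 = ((n1-1)*s1^2 + (n2-1)*s2^2)/(n1+n2-2)
(n1-1)*s1^2 = 40 * 62.61 = 2504.4
(n2-1)*s2^2 = 39 * 6.76 = 263.64
numerator = 2504.4 + 263.64 = 2768.04
n1+n2-2 = 79
sp^2 = 2768.04 / 79 = 69201/1975 ≈ 35.038481

35.0385


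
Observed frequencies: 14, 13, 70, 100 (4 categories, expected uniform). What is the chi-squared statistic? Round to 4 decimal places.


chi2 = sum((O-E)^2/E), E = total/4
total = 197, E = 197/4 = 49.25
(14 - 49.25)^2 / 49.25 = 1242.5625 / 49.25 = 19881/788 ≈ 25.229695
(13 - 49.25)^2 / 49.25 = 1314.0625 / 49.25 = 21025/788 ≈ 26.681472
(70 - 49.25)^2 / 49.25 = 430.5625 / 49.25 = 6889/788 ≈ 8.742386
(100 - 49.25)^2 / 49.25 = 2575.5625 / 49.25 = 41209/788 ≈ 52.295685
chi2 = 22251/197 ≈ 112.949239

112.9492


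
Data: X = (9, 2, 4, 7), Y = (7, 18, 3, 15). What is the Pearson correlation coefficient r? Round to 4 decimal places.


r = sum((xi-xbar)(yi-ybar)) / sqrt(sum((xi-xbar)^2) * sum((yi-ybar)^2))
n = 4, xbar = 22/4 = 5.5, ybar = 43/4 = 10.75
Sxy = sum((xi-xbar)(yi-ybar)) = -20.5
Sxx = sum((xi-xbar)^2) = 29
Syy = sum((yi-ybar)^2) = 144.75
sqrt(Sxx*Syy) ≈ 64.790046
r = Sxy / sqrt(Sxx*Syy) = -20.5 / 64.790046 ≈ -0.316407

-0.3164


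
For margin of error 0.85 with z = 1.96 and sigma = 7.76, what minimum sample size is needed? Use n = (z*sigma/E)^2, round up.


z*sigma/E = 1.96 * 7.76 / 0.85 = 38024/2125 ≈ 17.893647
(z*sigma/E)^2 ≈ 320.182605
round up: n = 321

321


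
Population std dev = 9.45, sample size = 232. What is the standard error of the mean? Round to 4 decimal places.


SE = sigma / sqrt(n)
sqrt(232) ≈ 15.231546
SE = 9.45 / 15.231546 ≈ 0.620423

0.6204


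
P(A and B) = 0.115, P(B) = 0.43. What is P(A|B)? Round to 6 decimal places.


P(A|B) = P(A and B) / P(B) = 0.115 / 0.43 = 23/86 ≈ 0.26744186

0.267442


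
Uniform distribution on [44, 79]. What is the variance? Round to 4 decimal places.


Var = (b-a)^2 / 12
(b-a)^2 = (79 - 44)^2 = 1225
Var = 1225/12 ≈ 102.083333

102.0833


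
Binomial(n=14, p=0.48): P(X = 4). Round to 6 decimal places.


P = C(n,k) * p^k * (1-p)^(n-k)
C(14,4) = 1001
p^k = 0.48^4 = 0.05308416
(1-p)^(n-k) = 0.52^10 ≈ 0.001445551
P = 1001 * 0.05308416 * 0.001445551 ≈ 0.076813

0.076813


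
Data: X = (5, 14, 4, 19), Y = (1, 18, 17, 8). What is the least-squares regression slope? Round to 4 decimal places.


b = sum((xi-xbar)(yi-ybar)) / sum((xi-xbar)^2)
n = 4, xbar = 42/4 = 10.5, ybar = 44/4 = 11
Sxy = sum((xi-xbar)(yi-ybar)) = 15
Sxx = sum((xi-xbar)^2) = 157
b = Sxy / Sxx = 15/157 ≈ 0.095541

0.0955


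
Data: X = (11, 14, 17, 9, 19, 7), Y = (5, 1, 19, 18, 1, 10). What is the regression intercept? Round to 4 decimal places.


a = ybar - b*xbar, where b = sum((xi-xbar)(yi-ybar)) / sum((xi-xbar)^2)
n = 6, xbar = 77/6 ≈ 12.833333, ybar = 54/6 = 9
Sxy = sum((xi-xbar)(yi-ybar)) = -50
Sxx = sum((xi-xbar)^2) = 653/6 ≈ 108.833333
b = Sxy / Sxx = -300/653 ≈ -0.459418
a = 9 - (-0.459418) * 12.833333 = 9727/653 ≈ 14.895865

14.8959


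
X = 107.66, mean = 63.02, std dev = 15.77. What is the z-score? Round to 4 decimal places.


z = (X - mu) / sigma
X - mu = 107.66 - 63.02 = 44.64
z = 44.64 / 15.77 = 4464/1577 ≈ 2.830691

2.8307


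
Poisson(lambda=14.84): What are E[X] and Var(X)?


E[X] = Var(X) = lambda = 14.84

14.84, 14.84


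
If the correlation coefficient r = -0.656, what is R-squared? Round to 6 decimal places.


R^2 = r^2 = (-0.656)^2 = 0.430336

0.430336


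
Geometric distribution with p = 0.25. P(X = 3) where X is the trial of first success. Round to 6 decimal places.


P = (1-p)^(k-1) * p
(1-p)^(k-1) = 0.75^2 = 0.5625
P = 0.5625 * 0.25 = 0.140625

0.140625


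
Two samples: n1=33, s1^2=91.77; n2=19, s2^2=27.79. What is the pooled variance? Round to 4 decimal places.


sp^2 = ((n1-1)*s1^2 + (n2-1)*s2^2)/(n1+n2-2)
(n1-1)*s1^2 = 32 * 91.77 = 2936.64
(n2-1)*s2^2 = 18 * 27.79 = 500.22
numerator = 2936.64 + 500.22 = 3436.86
n1+n2-2 = 50
sp^2 = 3436.86 / 50 = 68.7372

68.7372


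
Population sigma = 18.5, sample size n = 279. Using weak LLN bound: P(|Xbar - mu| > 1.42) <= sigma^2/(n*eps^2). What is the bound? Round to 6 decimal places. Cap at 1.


bound = min(1, sigma^2/(n*eps^2))
sigma^2 = 18.5^2 = 342.25
n*eps^2 = 279 * 1.42^2 = 279 * 2.0164 = 562.5756
sigma^2/(n*eps^2) = 342.25 / 562.5756 ≈ 0.60836268

0.608363


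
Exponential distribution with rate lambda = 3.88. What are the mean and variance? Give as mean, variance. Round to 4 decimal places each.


mean = 1/lam, var = 1/lam^2
mean = 1 / 3.88 = 25/97 ≈ 0.257732
lam^2 = 3.88^2 = 15.0544
var = 1 / 15.0544 = 625/9409 ≈ 0.066426

0.2577, 0.0664


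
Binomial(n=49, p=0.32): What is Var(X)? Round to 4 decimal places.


Var = n*p*(1-p) = 49 * 0.32 * 0.68 = 10.6624

10.6624


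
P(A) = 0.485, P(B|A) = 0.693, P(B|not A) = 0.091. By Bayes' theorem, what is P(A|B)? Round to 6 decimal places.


P(A|B) = P(B|A)*P(A) / P(B), P(B) = P(B|A)*P(A) + P(B|not A)*P(not A)
P(B|A)*P(A) = 0.693 * 0.485 = 0.336105
P(B|not A)*P(not A) = 0.091 * 0.515 = 0.046865
P(B) = 0.336105 + 0.046865 = 0.38297
P(A|B) = 0.336105 / 0.38297 ≈ 0.87762749

0.877627


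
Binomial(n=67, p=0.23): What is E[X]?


E[X] = n*p = 67 * 0.23 = 15.41

15.41


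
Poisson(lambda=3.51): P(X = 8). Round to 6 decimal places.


P = e^(-lam) * lam^k / k!
e^(-3.51) ≈ 0.02989691
lam^k = 3.51^8 ≈ 23038.644943
k! = 8! = 40320
P = 0.02989691 * 23038.644943 / 40320 ≈ 0.017083

0.017083


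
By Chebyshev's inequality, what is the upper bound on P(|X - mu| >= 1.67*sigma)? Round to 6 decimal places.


P <= 1/k^2
k^2 = 1.67^2 = 2.7889
1/k^2 = 1 / 2.7889 ≈ 0.35856431

0.358564


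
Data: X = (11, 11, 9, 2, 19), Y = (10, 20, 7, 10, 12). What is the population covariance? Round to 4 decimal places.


Cov = (1/n)*sum((xi-xbar)(yi-ybar))
n = 5, xbar = 52/5 = 10.4, ybar = 59/5 = 11.8
sum((xi-xbar)(yi-ybar)) = 27.4
Cov = 27.4 / 5 = 5.48

5.4800


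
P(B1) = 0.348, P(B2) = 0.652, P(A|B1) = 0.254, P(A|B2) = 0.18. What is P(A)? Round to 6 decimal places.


P(A) = P(A|B1)*P(B1) + P(A|B2)*P(B2)
P(A|B1)*P(B1) = 0.254 * 0.348 = 0.088392
P(A|B2)*P(B2) = 0.18 * 0.652 = 0.11736
P(A) = 0.088392 + 0.11736 = 0.205752

0.205752


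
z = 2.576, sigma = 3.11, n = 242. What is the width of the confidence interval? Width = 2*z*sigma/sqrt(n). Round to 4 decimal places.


width = 2*z*sigma/sqrt(n)
2*z*sigma = 2 * 2.576 * 3.11 = 16.02272
sqrt(242) ≈ 15.556349
width = 16.02272 / 15.556349 ≈ 1.029979

1.0300


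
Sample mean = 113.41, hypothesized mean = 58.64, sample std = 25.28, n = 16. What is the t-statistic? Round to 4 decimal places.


t = (xbar - mu0) / (s/sqrt(n))
xbar - mu0 = 113.41 - 58.64 = 54.77
sqrt(16) = 4
s/sqrt(n) = 25.28 / 4 = 6.32
t = 54.77 / 6.32 = 5477/632 ≈ 8.666139

8.6661


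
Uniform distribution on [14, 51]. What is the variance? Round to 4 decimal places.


Var = (b-a)^2 / 12
(b-a)^2 = (51 - 14)^2 = 1369
Var = 1369/12 ≈ 114.083333

114.0833


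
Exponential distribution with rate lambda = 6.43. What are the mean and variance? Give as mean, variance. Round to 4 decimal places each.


mean = 1/lam, var = 1/lam^2
mean = 1 / 6.43 = 100/643 ≈ 0.155521
lam^2 = 6.43^2 = 41.3449
var = 1 / 41.3449 ≈ 0.024187

0.1555, 0.0242


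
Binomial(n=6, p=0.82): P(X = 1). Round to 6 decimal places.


P = C(n,k) * p^k * (1-p)^(n-k)
C(6,1) = 6
p^k = 0.82^1 = 0.82
(1-p)^(n-k) = 0.18^5 = 0.0001889568
P = 6 * 0.82 * 0.0001889568 ≈ 0.000930

0.000930


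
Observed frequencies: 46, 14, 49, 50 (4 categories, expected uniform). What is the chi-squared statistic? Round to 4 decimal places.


chi2 = sum((O-E)^2/E), E = total/4
total = 159, E = 159/4 = 39.75
(46 - 39.75)^2 / 39.75 = 39.0625 / 39.75 = 625/636 ≈ 0.982704
(14 - 39.75)^2 / 39.75 = 663.0625 / 39.75 = 10609/636 ≈ 16.680818
(49 - 39.75)^2 / 39.75 = 85.5625 / 39.75 = 1369/636 ≈ 2.152516
(50 - 39.75)^2 / 39.75 = 105.0625 / 39.75 = 1681/636 ≈ 2.643082
chi2 = 3571/159 ≈ 22.459119

22.4591


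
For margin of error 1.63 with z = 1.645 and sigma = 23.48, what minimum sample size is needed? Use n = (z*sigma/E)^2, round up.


z*sigma/E = 1.645 * 23.48 / 1.63 = 193123/8150 ≈ 23.696074
(z*sigma/E)^2 ≈ 561.503905
round up: n = 562

562


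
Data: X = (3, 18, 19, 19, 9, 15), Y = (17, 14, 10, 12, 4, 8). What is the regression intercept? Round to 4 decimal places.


a = ybar - b*xbar, where b = sum((xi-xbar)(yi-ybar)) / sum((xi-xbar)^2)
n = 6, xbar = 83/6 ≈ 13.833333, ybar = 65/6 ≈ 10.833333
Sxy = sum((xi-xbar)(yi-ybar)) = -133/6 ≈ -22.166667
Sxx = sum((xi-xbar)^2) = 1277/6 ≈ 212.833333
b = Sxy / Sxx = -133/1277 ≈ -0.104150
a = 10.833333 - (-0.104150) * 13.833333 = 15674/1277 ≈ 12.274080

12.2741


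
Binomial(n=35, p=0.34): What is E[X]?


E[X] = n*p = 35 * 0.34 = 11.9

11.9


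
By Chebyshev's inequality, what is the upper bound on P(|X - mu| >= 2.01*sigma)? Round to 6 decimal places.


P <= 1/k^2
k^2 = 2.01^2 = 4.0401
1/k^2 = 1 / 4.0401 ≈ 0.24751863

0.247519


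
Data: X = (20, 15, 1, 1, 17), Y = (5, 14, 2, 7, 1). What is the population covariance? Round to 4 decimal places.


Cov = (1/n)*sum((xi-xbar)(yi-ybar))
n = 5, xbar = 54/5 = 10.8, ybar = 29/5 = 5.8
sum((xi-xbar)(yi-ybar)) = 22.8
Cov = 22.8 / 5 = 4.56

4.5600


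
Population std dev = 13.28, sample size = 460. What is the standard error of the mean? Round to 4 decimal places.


SE = sigma / sqrt(n)
sqrt(460) ≈ 21.447611
SE = 13.28 / 21.447611 ≈ 0.619183

0.6192


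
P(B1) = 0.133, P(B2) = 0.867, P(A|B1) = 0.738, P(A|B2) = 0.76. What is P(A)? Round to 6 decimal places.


P(A) = P(A|B1)*P(B1) + P(A|B2)*P(B2)
P(A|B1)*P(B1) = 0.738 * 0.133 = 0.098154
P(A|B2)*P(B2) = 0.76 * 0.867 = 0.65892
P(A) = 0.098154 + 0.65892 = 0.757074

0.757074


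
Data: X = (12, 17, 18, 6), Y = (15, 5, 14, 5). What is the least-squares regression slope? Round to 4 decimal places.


b = sum((xi-xbar)(yi-ybar)) / sum((xi-xbar)^2)
n = 4, xbar = 53/4 = 13.25, ybar = 39/4 = 9.75
Sxy = sum((xi-xbar)(yi-ybar)) = 30.25
Sxx = sum((xi-xbar)^2) = 90.75
b = Sxy / Sxx = 1/3 ≈ 0.333333

0.3333


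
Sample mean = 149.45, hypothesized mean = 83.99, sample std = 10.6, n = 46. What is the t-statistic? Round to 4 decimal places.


t = (xbar - mu0) / (s/sqrt(n))
xbar - mu0 = 149.45 - 83.99 = 65.46
sqrt(46) ≈ 6.78232998
s/sqrt(n) = 10.6 / 6.78232998 ≈ 1.56288474
t = 65.46 / 1.56288474 ≈ 41.884087

41.8841


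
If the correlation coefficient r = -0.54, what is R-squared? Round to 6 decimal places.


R^2 = r^2 = (-0.54)^2 = 0.2916

0.291600


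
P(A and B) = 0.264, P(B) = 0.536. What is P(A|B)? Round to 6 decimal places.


P(A|B) = P(A and B) / P(B) = 0.264 / 0.536 = 33/67 ≈ 0.49253731

0.492537


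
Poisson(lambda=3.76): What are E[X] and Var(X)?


E[X] = Var(X) = lambda = 3.76

3.76, 3.76


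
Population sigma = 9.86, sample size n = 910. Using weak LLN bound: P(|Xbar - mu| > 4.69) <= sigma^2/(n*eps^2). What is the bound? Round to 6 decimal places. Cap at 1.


bound = min(1, sigma^2/(n*eps^2))
sigma^2 = 9.86^2 = 97.2196
n*eps^2 = 910 * 4.69^2 = 910 * 21.9961 = 20016.451
sigma^2/(n*eps^2) = 97.2196 / 20016.451 ≈ 0.00485698

0.004857


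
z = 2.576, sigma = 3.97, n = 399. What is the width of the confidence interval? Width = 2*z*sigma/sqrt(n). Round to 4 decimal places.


width = 2*z*sigma/sqrt(n)
2*z*sigma = 2 * 2.576 * 3.97 = 20.45344
sqrt(399) ≈ 19.974984
width = 20.45344 / 19.974984 ≈ 1.023953

1.0240


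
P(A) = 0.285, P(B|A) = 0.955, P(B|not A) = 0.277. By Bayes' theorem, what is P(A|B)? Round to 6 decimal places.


P(A|B) = P(B|A)*P(A) / P(B), P(B) = P(B|A)*P(A) + P(B|not A)*P(not A)
P(B|A)*P(A) = 0.955 * 0.285 = 0.272175
P(B|not A)*P(not A) = 0.277 * 0.715 = 0.198055
P(B) = 0.272175 + 0.198055 = 0.47023
P(A|B) = 0.272175 / 0.47023 ≈ 0.57881250

0.578812


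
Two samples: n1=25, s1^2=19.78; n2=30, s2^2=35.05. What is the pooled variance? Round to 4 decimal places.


sp^2 = ((n1-1)*s1^2 + (n2-1)*s2^2)/(n1+n2-2)
(n1-1)*s1^2 = 24 * 19.78 = 474.72
(n2-1)*s2^2 = 29 * 35.05 = 1016.45
numerator = 474.72 + 1016.45 = 1491.17
n1+n2-2 = 53
sp^2 = 1491.17 / 53 = 149117/5300 ≈ 28.135283

28.1353


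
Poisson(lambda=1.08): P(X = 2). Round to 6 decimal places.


P = e^(-lam) * lam^k / k!
e^(-1.08) ≈ 0.3395955
lam^k = 1.08^2 = 1.1664
k! = 2! = 2
P = 0.3395955 * 1.1664 / 2 ≈ 0.198052

0.198052


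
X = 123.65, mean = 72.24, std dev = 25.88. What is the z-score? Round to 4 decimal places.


z = (X - mu) / sigma
X - mu = 123.65 - 72.24 = 51.41
z = 51.41 / 25.88 = 5141/2588 ≈ 1.986476

1.9865


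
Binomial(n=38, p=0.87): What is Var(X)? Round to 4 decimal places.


Var = n*p*(1-p) = 38 * 0.87 * 0.13 = 4.2978

4.2978


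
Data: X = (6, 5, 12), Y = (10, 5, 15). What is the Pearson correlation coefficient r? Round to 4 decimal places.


r = sum((xi-xbar)(yi-ybar)) / sqrt(sum((xi-xbar)^2) * sum((yi-ybar)^2))
n = 3, xbar = 23/3 ≈ 7.666667, ybar = 30/3 = 10
Sxy = sum((xi-xbar)(yi-ybar)) = 35
Sxx = sum((xi-xbar)^2) = 86/3 ≈ 28.666667
Syy = sum((yi-ybar)^2) = 50
sqrt(Sxx*Syy) ≈ 37.859389
r = Sxy / sqrt(Sxx*Syy) = 35 / 37.859389 ≈ 0.924473

0.9245


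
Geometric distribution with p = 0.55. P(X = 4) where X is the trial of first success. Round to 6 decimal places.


P = (1-p)^(k-1) * p
(1-p)^(k-1) = 0.45^3 = 0.091125
P = 0.091125 * 0.55 = 0.05011875

0.050119


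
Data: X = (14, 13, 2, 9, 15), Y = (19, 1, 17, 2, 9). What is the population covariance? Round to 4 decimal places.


Cov = (1/n)*sum((xi-xbar)(yi-ybar))
n = 5, xbar = 53/5 = 10.6, ybar = 48/5 = 9.6
sum((xi-xbar)(yi-ybar)) = -42.8
Cov = -42.8 / 5 = -8.56

-8.5600


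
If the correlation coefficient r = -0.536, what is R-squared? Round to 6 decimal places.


R^2 = r^2 = (-0.536)^2 = 0.287296

0.287296


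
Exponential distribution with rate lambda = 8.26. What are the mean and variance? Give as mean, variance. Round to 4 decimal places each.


mean = 1/lam, var = 1/lam^2
mean = 1 / 8.26 = 50/413 ≈ 0.121065
lam^2 = 8.26^2 = 68.2276
var = 1 / 68.2276 ≈ 0.014657

0.1211, 0.0147


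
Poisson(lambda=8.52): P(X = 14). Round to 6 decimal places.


P = e^(-lam) * lam^k / k!
e^(-8.52) ≈ 0.0001994394
lam^k = 8.52^14 ≈ 10620728982187.972291
k! = 14! = 87178291200
P = 0.0001994394 * 10620728982187.972291 / 87178291200 ≈ 0.024297

0.024297


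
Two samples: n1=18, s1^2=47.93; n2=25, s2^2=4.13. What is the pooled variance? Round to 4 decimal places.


sp^2 = ((n1-1)*s1^2 + (n2-1)*s2^2)/(n1+n2-2)
(n1-1)*s1^2 = 17 * 47.93 = 814.81
(n2-1)*s2^2 = 24 * 4.13 = 99.12
numerator = 814.81 + 99.12 = 913.93
n1+n2-2 = 41
sp^2 = 913.93 / 41 = 91393/4100 ≈ 22.290976

22.2910


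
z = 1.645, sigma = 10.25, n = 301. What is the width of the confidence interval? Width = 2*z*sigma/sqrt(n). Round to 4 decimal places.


width = 2*z*sigma/sqrt(n)
2*z*sigma = 2 * 1.645 * 10.25 = 33.7225
sqrt(301) ≈ 17.349352
width = 33.7225 / 17.349352 ≈ 1.943733

1.9437


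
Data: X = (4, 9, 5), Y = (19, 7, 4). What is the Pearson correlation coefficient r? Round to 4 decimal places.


r = sum((xi-xbar)(yi-ybar)) / sqrt(sum((xi-xbar)^2) * sum((yi-ybar)^2))
n = 3, xbar = 18/3 = 6, ybar = 30/3 = 10
Sxy = sum((xi-xbar)(yi-ybar)) = -21
Sxx = sum((xi-xbar)^2) = 14
Syy = sum((yi-ybar)^2) = 126
sqrt(Sxx*Syy) = 42
r = Sxy / sqrt(Sxx*Syy) = -21 / 42 = -0.5

-0.5000


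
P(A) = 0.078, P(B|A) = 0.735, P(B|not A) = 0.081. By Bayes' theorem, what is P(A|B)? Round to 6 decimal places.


P(A|B) = P(B|A)*P(A) / P(B), P(B) = P(B|A)*P(A) + P(B|not A)*P(not A)
P(B|A)*P(A) = 0.735 * 0.078 = 0.05733
P(B|not A)*P(not A) = 0.081 * 0.922 = 0.074682
P(B) = 0.05733 + 0.074682 = 0.132012
P(A|B) = 0.05733 / 0.132012 = 3185/7334 ≈ 0.43427870

0.434279


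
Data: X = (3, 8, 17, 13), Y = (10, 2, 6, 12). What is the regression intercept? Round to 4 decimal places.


a = ybar - b*xbar, where b = sum((xi-xbar)(yi-ybar)) / sum((xi-xbar)^2)
n = 4, xbar = 41/4 = 10.25, ybar = 30/4 = 7.5
Sxy = sum((xi-xbar)(yi-ybar)) = -3.5
Sxx = sum((xi-xbar)^2) = 110.75
b = Sxy / Sxx = -14/443 ≈ -0.031603
a = 7.5 - (-0.031603) * 10.25 = 3466/443 ≈ 7.823928

7.8239


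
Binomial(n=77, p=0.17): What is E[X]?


E[X] = n*p = 77 * 0.17 = 13.09

13.09


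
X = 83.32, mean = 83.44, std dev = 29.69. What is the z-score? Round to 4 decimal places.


z = (X - mu) / sigma
X - mu = 83.32 - 83.44 = -0.12
z = -0.12 / 29.69 = -12/2969 ≈ -0.004042

-0.0040


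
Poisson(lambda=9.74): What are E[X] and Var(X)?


E[X] = Var(X) = lambda = 9.74

9.74, 9.74


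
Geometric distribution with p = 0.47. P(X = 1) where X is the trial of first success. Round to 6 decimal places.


P = (1-p)^(k-1) * p
(1-p)^(k-1) = 0.53^0 = 1
P = 1 * 0.47 = 0.47

0.470000


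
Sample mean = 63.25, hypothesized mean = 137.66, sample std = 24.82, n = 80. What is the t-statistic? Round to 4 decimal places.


t = (xbar - mu0) / (s/sqrt(n))
xbar - mu0 = 63.25 - 137.66 = -74.41
sqrt(80) ≈ 8.94427191
s/sqrt(n) = 24.82 / 8.94427191 ≈ 2.77496036
t = -74.41 / 2.77496036 ≈ -26.814797

-26.8148


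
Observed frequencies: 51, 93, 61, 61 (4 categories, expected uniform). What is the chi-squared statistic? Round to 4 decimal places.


chi2 = sum((O-E)^2/E), E = total/4
total = 266, E = 266/4 = 66.5
(51 - 66.5)^2 / 66.5 = 240.25 / 66.5 = 961/266 ≈ 3.612782
(93 - 66.5)^2 / 66.5 = 702.25 / 66.5 = 2809/266 ≈ 10.560150
(61 - 66.5)^2 / 66.5 = 30.25 / 66.5 = 121/266 ≈ 0.454887
(61 - 66.5)^2 / 66.5 = 30.25 / 66.5 = 121/266 ≈ 0.454887
chi2 = 2006/133 ≈ 15.082707

15.0827


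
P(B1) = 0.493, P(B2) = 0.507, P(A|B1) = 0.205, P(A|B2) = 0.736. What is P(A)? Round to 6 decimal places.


P(A) = P(A|B1)*P(B1) + P(A|B2)*P(B2)
P(A|B1)*P(B1) = 0.205 * 0.493 = 0.101065
P(A|B2)*P(B2) = 0.736 * 0.507 = 0.373152
P(A) = 0.101065 + 0.373152 = 0.474217

0.474217


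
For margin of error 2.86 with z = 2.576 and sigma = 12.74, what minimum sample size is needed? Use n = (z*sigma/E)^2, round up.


z*sigma/E = 2.576 * 12.74 / 2.86 = 15778/1375 ≈ 11.474909
(z*sigma/E)^2 ≈ 131.673539
round up: n = 132

132


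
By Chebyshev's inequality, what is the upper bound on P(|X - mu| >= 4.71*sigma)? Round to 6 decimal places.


P <= 1/k^2
k^2 = 4.71^2 = 22.1841
1/k^2 = 1 / 22.1841 ≈ 0.04507733

0.045077


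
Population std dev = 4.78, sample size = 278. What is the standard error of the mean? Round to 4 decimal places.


SE = sigma / sqrt(n)
sqrt(278) ≈ 16.673332
SE = 4.78 / 16.673332 ≈ 0.286685

0.2867


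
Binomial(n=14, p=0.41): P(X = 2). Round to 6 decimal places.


P = C(n,k) * p^k * (1-p)^(n-k)
C(14,2) = 91
p^k = 0.41^2 = 0.1681
(1-p)^(n-k) = 0.59^12 ≈ 0.001779197
P = 91 * 0.1681 * 0.001779197 ≈ 0.027217

0.027217


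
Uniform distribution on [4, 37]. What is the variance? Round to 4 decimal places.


Var = (b-a)^2 / 12
(b-a)^2 = (37 - 4)^2 = 1089
Var = 1089/12 = 90.75

90.7500


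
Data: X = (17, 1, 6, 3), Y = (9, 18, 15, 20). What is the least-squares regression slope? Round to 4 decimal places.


b = sum((xi-xbar)(yi-ybar)) / sum((xi-xbar)^2)
n = 4, xbar = 27/4 = 6.75, ybar = 62/4 = 15.5
Sxy = sum((xi-xbar)(yi-ybar)) = -97.5
Sxx = sum((xi-xbar)^2) = 152.75
b = Sxy / Sxx = -30/47 ≈ -0.638298

-0.6383


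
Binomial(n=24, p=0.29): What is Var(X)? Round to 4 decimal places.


Var = n*p*(1-p) = 24 * 0.29 * 0.71 = 4.9416

4.9416


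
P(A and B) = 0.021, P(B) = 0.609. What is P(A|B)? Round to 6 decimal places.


P(A|B) = P(A and B) / P(B) = 0.021 / 0.609 = 1/29 ≈ 0.03448276

0.034483


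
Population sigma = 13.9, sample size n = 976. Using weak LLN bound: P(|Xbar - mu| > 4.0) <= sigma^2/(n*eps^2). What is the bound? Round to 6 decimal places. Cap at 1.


bound = min(1, sigma^2/(n*eps^2))
sigma^2 = 13.9^2 = 193.21
n*eps^2 = 976 * 4.0^2 = 976 * 16 = 15616
sigma^2/(n*eps^2) = 193.21 / 15616 ≈ 0.01237257

0.012373


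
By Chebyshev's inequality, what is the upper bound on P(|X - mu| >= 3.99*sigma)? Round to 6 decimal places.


P <= 1/k^2
k^2 = 3.99^2 = 15.9201
1/k^2 = 1 / 15.9201 ≈ 0.06281368

0.062814


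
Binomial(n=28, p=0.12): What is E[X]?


E[X] = n*p = 28 * 0.12 = 3.36

3.36


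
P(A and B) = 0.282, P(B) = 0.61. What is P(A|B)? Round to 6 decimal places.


P(A|B) = P(A and B) / P(B) = 0.282 / 0.61 = 141/305 ≈ 0.46229508

0.462295


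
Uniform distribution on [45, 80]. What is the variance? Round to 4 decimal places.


Var = (b-a)^2 / 12
(b-a)^2 = (80 - 45)^2 = 1225
Var = 1225/12 ≈ 102.083333

102.0833


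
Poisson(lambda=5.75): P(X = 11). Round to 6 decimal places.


P = e^(-lam) * lam^k / k!
e^(-5.75) ≈ 0.003182781
lam^k = 5.75^11 ≈ 227167548.635942
k! = 11! = 39916800
P = 0.003182781 * 227167548.635942 / 39916800 ≈ 0.018113

0.018113


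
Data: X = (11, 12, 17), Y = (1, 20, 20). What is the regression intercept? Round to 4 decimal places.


a = ybar - b*xbar, where b = sum((xi-xbar)(yi-ybar)) / sum((xi-xbar)^2)
n = 3, xbar = 40/3 ≈ 13.333333, ybar = 41/3 ≈ 13.666667
Sxy = sum((xi-xbar)(yi-ybar)) = 133/3 ≈ 44.333333
Sxx = sum((xi-xbar)^2) = 62/3 ≈ 20.666667
b = Sxy / Sxx = 133/62 ≈ 2.145161
a = 13.666667 - 2.145161 * 13.333333 = -463/31 ≈ -14.935484

-14.9355


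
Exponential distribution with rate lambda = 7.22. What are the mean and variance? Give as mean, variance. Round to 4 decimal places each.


mean = 1/lam, var = 1/lam^2
mean = 1 / 7.22 = 50/361 ≈ 0.138504
lam^2 = 7.22^2 = 52.1284
var = 1 / 52.1284 ≈ 0.019183

0.1385, 0.0192


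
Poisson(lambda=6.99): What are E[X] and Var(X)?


E[X] = Var(X) = lambda = 6.99

6.99, 6.99


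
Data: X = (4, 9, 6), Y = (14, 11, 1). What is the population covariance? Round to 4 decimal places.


Cov = (1/n)*sum((xi-xbar)(yi-ybar))
n = 3, xbar = 19/3 ≈ 6.333333, ybar = 26/3 ≈ 8.666667
sum((xi-xbar)(yi-ybar)) = -11/3 ≈ -3.666667
Cov = -3.666667 / 3 = -11/9 ≈ -1.222222

-1.2222


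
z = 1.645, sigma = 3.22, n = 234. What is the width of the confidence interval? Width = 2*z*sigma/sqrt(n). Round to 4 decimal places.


width = 2*z*sigma/sqrt(n)
2*z*sigma = 2 * 1.645 * 3.22 = 10.5938
sqrt(234) ≈ 15.297059
width = 10.5938 / 15.297059 ≈ 0.692538

0.6925


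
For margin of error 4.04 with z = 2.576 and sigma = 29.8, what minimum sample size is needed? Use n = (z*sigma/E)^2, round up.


z*sigma/E = 2.576 * 29.8 / 4.04 = 47978/2525 ≈ 19.001188
(z*sigma/E)^2 ≈ 361.045150
round up: n = 362

362


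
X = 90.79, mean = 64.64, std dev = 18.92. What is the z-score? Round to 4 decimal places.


z = (X - mu) / sigma
X - mu = 90.79 - 64.64 = 26.15
z = 26.15 / 18.92 = 2615/1892 ≈ 1.382135

1.3821


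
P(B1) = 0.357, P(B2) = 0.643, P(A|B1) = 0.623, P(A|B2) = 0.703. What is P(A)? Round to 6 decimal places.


P(A) = P(A|B1)*P(B1) + P(A|B2)*P(B2)
P(A|B1)*P(B1) = 0.623 * 0.357 = 0.222411
P(A|B2)*P(B2) = 0.703 * 0.643 = 0.452029
P(A) = 0.222411 + 0.452029 = 0.67444

0.674440


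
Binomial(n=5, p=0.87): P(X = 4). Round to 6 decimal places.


P = C(n,k) * p^k * (1-p)^(n-k)
C(5,4) = 5
p^k = 0.87^4 ≈ 0.5728976
(1-p)^(n-k) = 0.13^1 = 0.13
P = 5 * 0.5728976 * 0.13 ≈ 0.372383

0.372383


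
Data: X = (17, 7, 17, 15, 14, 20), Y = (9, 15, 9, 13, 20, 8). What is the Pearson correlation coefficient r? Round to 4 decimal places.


r = sum((xi-xbar)(yi-ybar)) / sqrt(sum((xi-xbar)^2) * sum((yi-ybar)^2))
n = 6, xbar = 90/6 = 15, ybar = 74/6 = 37/3 ≈ 12.333333
Sxy = sum((xi-xbar)(yi-ybar)) = -64
Sxx = sum((xi-xbar)^2) = 98
Syy = sum((yi-ybar)^2) = 322/3 ≈ 107.333333
sqrt(Sxx*Syy) ≈ 102.560551
r = Sxy / sqrt(Sxx*Syy) = -64 / 102.560551 ≈ -0.624022

-0.6240


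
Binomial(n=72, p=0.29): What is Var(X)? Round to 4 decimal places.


Var = n*p*(1-p) = 72 * 0.29 * 0.71 = 14.8248

14.8248


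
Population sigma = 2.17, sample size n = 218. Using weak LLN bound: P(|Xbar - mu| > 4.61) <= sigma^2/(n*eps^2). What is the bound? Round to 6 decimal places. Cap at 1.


bound = min(1, sigma^2/(n*eps^2))
sigma^2 = 2.17^2 = 4.7089
n*eps^2 = 218 * 4.61^2 = 218 * 21.2521 = 4632.9578
sigma^2/(n*eps^2) = 4.7089 / 4632.9578 ≈ 0.00101639

0.001016


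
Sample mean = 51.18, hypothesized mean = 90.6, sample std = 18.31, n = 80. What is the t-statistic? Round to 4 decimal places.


t = (xbar - mu0) / (s/sqrt(n))
xbar - mu0 = 51.18 - 90.6 = -39.42
sqrt(80) ≈ 8.94427191
s/sqrt(n) = 18.31 / 8.94427191 ≈ 2.04712023
t = -39.42 / 2.04712023 ≈ -19.256319

-19.2563


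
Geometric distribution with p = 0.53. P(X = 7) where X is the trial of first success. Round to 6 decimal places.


P = (1-p)^(k-1) * p
(1-p)^(k-1) = 0.47^6 ≈ 0.01077922
P = 0.01077922 * 0.53 ≈ 0.005712984

0.005713


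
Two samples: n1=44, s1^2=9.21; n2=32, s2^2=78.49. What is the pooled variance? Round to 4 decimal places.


sp^2 = ((n1-1)*s1^2 + (n2-1)*s2^2)/(n1+n2-2)
(n1-1)*s1^2 = 43 * 9.21 = 396.03
(n2-1)*s2^2 = 31 * 78.49 = 2433.19
numerator = 396.03 + 2433.19 = 2829.22
n1+n2-2 = 74
sp^2 = 2829.22 / 74 = 141461/3700 ≈ 38.232703

38.2327


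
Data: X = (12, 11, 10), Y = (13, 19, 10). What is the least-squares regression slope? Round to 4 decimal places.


b = sum((xi-xbar)(yi-ybar)) / sum((xi-xbar)^2)
n = 3, xbar = 33/3 = 11, ybar = 42/3 = 14
Sxy = sum((xi-xbar)(yi-ybar)) = 3
Sxx = sum((xi-xbar)^2) = 2
b = Sxy / Sxx = 1.5

1.5000


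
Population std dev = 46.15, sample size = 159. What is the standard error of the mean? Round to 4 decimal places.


SE = sigma / sqrt(n)
sqrt(159) ≈ 12.609520
SE = 46.15 / 12.609520 ≈ 3.659933

3.6599


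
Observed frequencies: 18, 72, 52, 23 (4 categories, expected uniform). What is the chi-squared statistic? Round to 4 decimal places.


chi2 = sum((O-E)^2/E), E = total/4
total = 165, E = 165/4 = 41.25
(18 - 41.25)^2 / 41.25 = 540.5625 / 41.25 = 2883/220 ≈ 13.104545
(72 - 41.25)^2 / 41.25 = 945.5625 / 41.25 = 5043/220 ≈ 22.922727
(52 - 41.25)^2 / 41.25 = 115.5625 / 41.25 = 1849/660 ≈ 2.801515
(23 - 41.25)^2 / 41.25 = 333.0625 / 41.25 = 5329/660 ≈ 8.074242
chi2 = 7739/165 ≈ 46.903030

46.9030


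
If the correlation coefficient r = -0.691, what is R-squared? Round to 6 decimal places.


R^2 = r^2 = (-0.691)^2 = 0.477481

0.477481


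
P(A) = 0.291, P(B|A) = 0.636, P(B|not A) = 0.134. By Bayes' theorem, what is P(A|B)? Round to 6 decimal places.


P(A|B) = P(B|A)*P(A) / P(B), P(B) = P(B|A)*P(A) + P(B|not A)*P(not A)
P(B|A)*P(A) = 0.636 * 0.291 = 0.185076
P(B|not A)*P(not A) = 0.134 * 0.709 = 0.095006
P(B) = 0.185076 + 0.095006 = 0.280082
P(A|B) = 0.185076 / 0.280082 ≈ 0.66079220

0.660792


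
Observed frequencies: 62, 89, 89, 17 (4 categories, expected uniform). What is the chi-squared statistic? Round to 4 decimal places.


chi2 = sum((O-E)^2/E), E = total/4
total = 257, E = 257/4 = 64.25
(62 - 64.25)^2 / 64.25 = 5.0625 / 64.25 = 81/1028 ≈ 0.078794
(89 - 64.25)^2 / 64.25 = 612.5625 / 64.25 = 9801/1028 ≈ 9.534047
(89 - 64.25)^2 / 64.25 = 612.5625 / 64.25 = 9801/1028 ≈ 9.534047
(17 - 64.25)^2 / 64.25 = 2232.5625 / 64.25 = 35721/1028 ≈ 34.748054
chi2 = 13851/257 ≈ 53.894942

53.8949
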